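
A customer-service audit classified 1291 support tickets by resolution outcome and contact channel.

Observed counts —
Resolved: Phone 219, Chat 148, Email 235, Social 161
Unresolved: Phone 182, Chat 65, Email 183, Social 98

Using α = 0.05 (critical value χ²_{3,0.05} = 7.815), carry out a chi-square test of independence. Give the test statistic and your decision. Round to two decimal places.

15.28; reject H₀

Row totals: 763, 528. Column totals: 401, 213, 418, 259. Grand total N = 1291.
Expected counts (row total × column total / N):
  Resolved, Phone: 763×401/1291 = 236.997
  Resolved, Chat: 763×213/1291 = 125.886
  Resolved, Email: 763×418/1291 = 247.044
  Resolved, Social: 763×259/1291 = 153.073
  Unresolved, Phone: 528×401/1291 = 164.003
  Unresolved, Chat: 528×213/1291 = 87.114
  Unresolved, Email: 528×418/1291 = 170.956
  Unresolved, Social: 528×259/1291 = 105.927
Contributions (O − E)²/E:
  (219 − 236.997)²/236.997 = 1.3667
  (148 − 125.886)²/125.886 = 3.8847
  (235 − 247.044)²/247.044 = 0.5872
  (161 − 153.073)²/153.073 = 0.4105
  (182 − 164.003)²/164.003 = 1.9749
  (65 − 87.114)²/87.114 = 5.6137
  (183 − 170.956)²/170.956 = 0.8485
  (98 − 105.927)²/105.927 = 0.5932
χ² = 1.3667 + 3.8847 + 0.5872 + 0.4105 + 1.9749 + 5.6137 + 0.8485 + 0.5932 = 15.28
df = (2−1)(4−1) = 3. Since 15.28 > 7.815, reject the null hypothesis of independence at α = 0.05.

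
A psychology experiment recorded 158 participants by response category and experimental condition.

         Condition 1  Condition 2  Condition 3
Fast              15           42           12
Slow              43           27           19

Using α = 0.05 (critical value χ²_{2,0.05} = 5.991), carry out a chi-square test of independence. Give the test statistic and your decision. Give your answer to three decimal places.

Row totals: 69, 89. Column totals: 58, 69, 31. Grand total N = 158.
Expected counts (row total × column total / N):
  Fast, Condition 1: 69×58/158 = 25.3291
  Fast, Condition 2: 69×69/158 = 30.1329
  Fast, Condition 3: 69×31/158 = 13.5380
  Slow, Condition 1: 89×58/158 = 32.6709
  Slow, Condition 2: 89×69/158 = 38.8671
  Slow, Condition 3: 89×31/158 = 17.4620
Contributions (O − E)²/E:
  (15 − 25.3291)²/25.3291 = 4.2122
  (42 − 30.1329)²/30.1329 = 4.6736
  (12 − 13.5380)²/13.5380 = 0.1747
  (43 − 32.6709)²/32.6709 = 3.2656
  (27 − 38.8671)²/38.8671 = 3.6233
  (19 − 17.4620)²/17.4620 = 0.1355
χ² = 4.2122 + 4.6736 + 0.1747 + 3.2656 + 3.6233 + 0.1355 = 16.085
df = (2−1)(3−1) = 2. Since 16.085 > 5.991, reject the null hypothesis of independence at α = 0.05.

16.085; reject H₀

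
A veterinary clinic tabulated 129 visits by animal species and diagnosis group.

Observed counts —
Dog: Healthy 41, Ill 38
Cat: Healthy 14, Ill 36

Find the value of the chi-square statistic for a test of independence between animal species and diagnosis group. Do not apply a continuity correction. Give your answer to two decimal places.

7.15

Row totals: 79, 50. Column totals: 55, 74. Grand total N = 129.
Expected counts (row total × column total / N):
  Dog, Healthy: 79×55/129 = 33.682
  Dog, Ill: 79×74/129 = 45.318
  Cat, Healthy: 50×55/129 = 21.318
  Cat, Ill: 50×74/129 = 28.682
Contributions (O − E)²/E:
  (41 − 33.682)²/33.682 = 1.5900
  (38 − 45.318)²/45.318 = 1.1817
  (14 − 21.318)²/21.318 = 2.5121
  (36 − 28.682)²/28.682 = 1.8671
χ² = 1.5900 + 1.1817 + 2.5121 + 1.8671 = 7.15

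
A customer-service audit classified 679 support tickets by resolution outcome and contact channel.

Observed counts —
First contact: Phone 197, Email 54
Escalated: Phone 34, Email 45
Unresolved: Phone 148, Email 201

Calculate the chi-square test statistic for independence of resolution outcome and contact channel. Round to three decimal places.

Row totals: 251, 79, 349. Column totals: 379, 300. Grand total N = 679.
Expected counts (row total × column total / N):
  First contact, Phone: 251×379/679 = 140.1016
  First contact, Email: 251×300/679 = 110.8984
  Escalated, Phone: 79×379/679 = 44.0957
  Escalated, Email: 79×300/679 = 34.9043
  Unresolved, Phone: 349×379/679 = 194.8027
  Unresolved, Email: 349×300/679 = 154.1973
Contributions (O − E)²/E:
  (197 − 140.1016)²/140.1016 = 23.1077
  (54 − 110.8984)²/110.8984 = 29.1927
  (34 − 44.0957)²/44.0957 = 2.3114
  (45 − 34.9043)²/34.9043 = 2.9201
  (148 − 194.8027)²/194.8027 = 11.2447
  (201 − 154.1973)²/154.1973 = 14.2058
χ² = 23.1077 + 29.1927 + 2.3114 + 2.9201 + 11.2447 + 14.2058 = 82.982

82.982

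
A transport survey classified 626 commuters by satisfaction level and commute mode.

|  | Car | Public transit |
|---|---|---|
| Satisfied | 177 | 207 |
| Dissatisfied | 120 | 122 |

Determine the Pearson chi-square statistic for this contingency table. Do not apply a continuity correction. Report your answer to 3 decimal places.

Row totals: 384, 242. Column totals: 297, 329. Grand total N = 626.
Expected counts (row total × column total / N):
  Satisfied, Car: 384×297/626 = 182.1853
  Satisfied, Public transit: 384×329/626 = 201.8147
  Dissatisfied, Car: 242×297/626 = 114.8147
  Dissatisfied, Public transit: 242×329/626 = 127.1853
Contributions (O − E)²/E:
  (177 − 182.1853)²/182.1853 = 0.1476
  (207 − 201.8147)²/201.8147 = 0.1332
  (120 − 114.8147)²/114.8147 = 0.2342
  (122 − 127.1853)²/127.1853 = 0.2114
χ² = 0.1476 + 0.1332 + 0.2342 + 0.2114 = 0.726

0.726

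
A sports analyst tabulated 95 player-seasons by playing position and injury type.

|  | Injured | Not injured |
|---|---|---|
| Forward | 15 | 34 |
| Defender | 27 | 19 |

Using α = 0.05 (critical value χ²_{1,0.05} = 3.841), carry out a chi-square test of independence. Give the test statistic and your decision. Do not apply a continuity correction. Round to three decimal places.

Row totals: 49, 46. Column totals: 42, 53. Grand total N = 95.
Expected counts (row total × column total / N):
  Forward, Injured: 49×42/95 = 21.6632
  Forward, Not injured: 49×53/95 = 27.3368
  Defender, Injured: 46×42/95 = 20.3368
  Defender, Not injured: 46×53/95 = 25.6632
Contributions (O − E)²/E:
  (15 − 21.6632)²/21.6632 = 2.0495
  (34 − 27.3368)²/27.3368 = 1.6241
  (27 − 20.3368)²/20.3368 = 2.1831
  (19 − 25.6632)²/25.6632 = 1.7300
χ² = 2.0495 + 1.6241 + 2.1831 + 1.7300 = 7.587
df = (2−1)(2−1) = 1. Since 7.587 > 3.841, reject the null hypothesis of independence at α = 0.05.

7.587; reject H₀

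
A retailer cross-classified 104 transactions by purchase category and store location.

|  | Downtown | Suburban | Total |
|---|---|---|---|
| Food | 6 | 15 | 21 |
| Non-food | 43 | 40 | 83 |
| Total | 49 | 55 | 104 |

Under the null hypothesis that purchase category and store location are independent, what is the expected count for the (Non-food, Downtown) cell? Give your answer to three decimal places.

39.106

Row total (Non-food) = 83; column total (Downtown) = 49; grand total N = 104.
Expected count = (row total × column total) / N = 83 × 49 / 104 = 39.106.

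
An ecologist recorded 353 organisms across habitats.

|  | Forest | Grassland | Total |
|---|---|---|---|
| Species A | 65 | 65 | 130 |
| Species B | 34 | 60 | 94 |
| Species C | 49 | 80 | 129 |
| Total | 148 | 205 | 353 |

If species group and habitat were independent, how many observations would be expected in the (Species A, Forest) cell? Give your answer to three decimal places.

Row total (Species A) = 130; column total (Forest) = 148; grand total N = 353.
Expected count = (row total × column total) / N = 130 × 148 / 353 = 54.504.

54.504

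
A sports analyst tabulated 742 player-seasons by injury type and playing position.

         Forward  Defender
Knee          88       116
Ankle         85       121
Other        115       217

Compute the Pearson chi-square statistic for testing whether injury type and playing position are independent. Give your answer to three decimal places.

4.563

Row totals: 204, 206, 332. Column totals: 288, 454. Grand total N = 742.
Expected counts (row total × column total / N):
  Knee, Forward: 204×288/742 = 79.1806
  Knee, Defender: 204×454/742 = 124.8194
  Ankle, Forward: 206×288/742 = 79.9569
  Ankle, Defender: 206×454/742 = 126.0431
  Other, Forward: 332×288/742 = 128.8625
  Other, Defender: 332×454/742 = 203.1375
Contributions (O − E)²/E:
  (88 − 79.1806)²/79.1806 = 0.9823
  (116 − 124.8194)²/124.8194 = 0.6232
  (85 − 79.9569)²/79.9569 = 0.3181
  (121 − 126.0431)²/126.0431 = 0.2018
  (115 − 128.8625)²/128.8625 = 1.4913
  (217 − 203.1375)²/203.1375 = 0.9460
χ² = 0.9823 + 0.6232 + 0.3181 + 0.2018 + 1.4913 + 0.9460 = 4.563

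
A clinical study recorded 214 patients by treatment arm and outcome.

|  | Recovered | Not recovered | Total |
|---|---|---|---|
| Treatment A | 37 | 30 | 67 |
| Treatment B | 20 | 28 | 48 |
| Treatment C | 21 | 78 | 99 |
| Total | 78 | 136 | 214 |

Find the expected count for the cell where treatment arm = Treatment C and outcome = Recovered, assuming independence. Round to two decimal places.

36.08

Row total (Treatment C) = 99; column total (Recovered) = 78; grand total N = 214.
Expected count = (row total × column total) / N = 99 × 78 / 214 = 36.08.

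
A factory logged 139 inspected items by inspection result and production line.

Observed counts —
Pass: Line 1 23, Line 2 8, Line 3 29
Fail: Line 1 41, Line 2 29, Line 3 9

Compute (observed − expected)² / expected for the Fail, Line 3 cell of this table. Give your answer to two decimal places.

Row total (Fail) = 79; column total (Line 3) = 38; N = 139.
Expected count E = 79 × 38 / 139 = 21.597.
Contribution = (O − E)²/E = (9 − 21.597)² / 21.597 = 7.35.

7.35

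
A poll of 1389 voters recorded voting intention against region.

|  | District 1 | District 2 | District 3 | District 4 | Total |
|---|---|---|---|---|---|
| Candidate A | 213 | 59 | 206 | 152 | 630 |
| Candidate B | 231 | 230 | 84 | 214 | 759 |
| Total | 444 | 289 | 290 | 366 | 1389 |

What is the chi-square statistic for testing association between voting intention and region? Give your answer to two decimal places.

153.08

Grand total N = 1389.
Expected counts (row total × column total / N):
  Candidate A, District 1: 630×444/1389 = 201.382
  Candidate A, District 2: 630×289/1389 = 131.080
  Candidate A, District 3: 630×290/1389 = 131.533
  Candidate A, District 4: 630×366/1389 = 166.004
  Candidate B, District 1: 759×444/1389 = 242.618
  Candidate B, District 2: 759×289/1389 = 157.920
  Candidate B, District 3: 759×290/1389 = 158.467
  Candidate B, District 4: 759×366/1389 = 199.996
Contributions (O − E)²/E:
  (213 − 201.382)²/201.382 = 0.6703
  (59 − 131.080)²/131.080 = 39.6363
  (206 − 131.533)²/131.533 = 42.1593
  (152 − 166.004)²/166.004 = 1.1814
  (231 − 242.618)²/242.618 = 0.5563
  (230 − 157.920)²/157.920 = 32.8997
  (84 − 158.467)²/158.467 = 34.9936
  (214 − 199.996)²/199.996 = 0.9806
χ² = 0.6703 + 39.6363 + 42.1593 + 1.1814 + 0.5563 + 32.8997 + 34.9936 + 0.9806 = 153.08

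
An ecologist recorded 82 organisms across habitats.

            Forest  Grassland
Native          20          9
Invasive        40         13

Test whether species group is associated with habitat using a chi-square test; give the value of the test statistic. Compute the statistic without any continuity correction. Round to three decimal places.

Row totals: 29, 53. Column totals: 60, 22. Grand total N = 82.
Expected counts (row total × column total / N):
  Native, Forest: 29×60/82 = 21.2195
  Native, Grassland: 29×22/82 = 7.7805
  Invasive, Forest: 53×60/82 = 38.7805
  Invasive, Grassland: 53×22/82 = 14.2195
Contributions (O − E)²/E:
  (20 − 21.2195)²/21.2195 = 0.0701
  (9 − 7.7805)²/7.7805 = 0.1911
  (40 − 38.7805)²/38.7805 = 0.0383
  (13 − 14.2195)²/14.2195 = 0.1046
χ² = 0.0701 + 0.1911 + 0.0383 + 0.1046 = 0.404

0.404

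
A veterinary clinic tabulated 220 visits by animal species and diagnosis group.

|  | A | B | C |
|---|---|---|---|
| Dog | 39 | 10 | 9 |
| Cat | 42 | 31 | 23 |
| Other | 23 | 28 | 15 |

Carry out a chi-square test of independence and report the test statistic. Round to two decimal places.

Row totals: 58, 96, 66. Column totals: 104, 69, 47. Grand total N = 220.
Expected counts (row total × column total / N):
  Dog, A: 58×104/220 = 27.418
  Dog, B: 58×69/220 = 18.191
  Dog, C: 58×47/220 = 12.391
  Cat, A: 96×104/220 = 45.382
  Cat, B: 96×69/220 = 30.109
  Cat, C: 96×47/220 = 20.509
  Other, A: 66×104/220 = 31.200
  Other, B: 66×69/220 = 20.700
  Other, C: 66×47/220 = 14.100
Contributions (O − E)²/E:
  (39 − 27.418)²/27.418 = 4.8925
  (10 − 18.191)²/18.191 = 3.6882
  (9 − 12.391)²/12.391 = 0.9280
  (42 − 45.382)²/45.382 = 0.2520
  (31 − 30.109)²/30.109 = 0.0264
  (23 − 20.509)²/20.509 = 0.3026
  (23 − 31.200)²/31.200 = 2.1551
  (28 − 20.700)²/20.700 = 2.5744
  (15 − 14.100)²/14.100 = 0.0574
χ² = 4.8925 + 3.6882 + 0.9280 + 0.2520 + 0.0264 + 0.3026 + 2.1551 + 2.5744 + 0.0574 = 14.88

14.88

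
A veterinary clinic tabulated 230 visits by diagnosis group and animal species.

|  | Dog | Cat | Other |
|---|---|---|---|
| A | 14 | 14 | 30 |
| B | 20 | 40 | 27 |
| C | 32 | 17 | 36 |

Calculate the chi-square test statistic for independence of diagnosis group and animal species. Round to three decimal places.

18.125

Row totals: 58, 87, 85. Column totals: 66, 71, 93. Grand total N = 230.
Expected counts (row total × column total / N):
  A, Dog: 58×66/230 = 16.6435
  A, Cat: 58×71/230 = 17.9043
  A, Other: 58×93/230 = 23.4522
  B, Dog: 87×66/230 = 24.9652
  B, Cat: 87×71/230 = 26.8565
  B, Other: 87×93/230 = 35.1783
  C, Dog: 85×66/230 = 24.3913
  C, Cat: 85×71/230 = 26.2391
  C, Other: 85×93/230 = 34.3696
Contributions (O − E)²/E:
  (14 − 16.6435)²/16.6435 = 0.4199
  (14 − 17.9043)²/17.9043 = 0.8514
  (30 − 23.4522)²/23.4522 = 1.8281
  (20 − 24.9652)²/24.9652 = 0.9875
  (40 − 26.8565)²/26.8565 = 6.4324
  (27 − 35.1783)²/35.1783 = 1.9013
  (32 − 24.3913)²/24.3913 = 2.3735
  (17 − 26.2391)²/26.2391 = 3.2532
  (36 − 34.3696)²/34.3696 = 0.0773
χ² = 0.4199 + 0.8514 + 1.8281 + 0.9875 + 6.4324 + 1.9013 + 2.3735 + 3.2532 + 0.0773 = 18.125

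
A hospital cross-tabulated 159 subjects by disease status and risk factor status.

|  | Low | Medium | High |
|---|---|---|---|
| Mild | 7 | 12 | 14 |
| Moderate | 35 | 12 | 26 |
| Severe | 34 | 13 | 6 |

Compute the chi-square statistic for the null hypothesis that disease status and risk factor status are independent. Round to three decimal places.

Row totals: 33, 73, 53. Column totals: 76, 37, 46. Grand total N = 159.
Expected counts (row total × column total / N):
  Mild, Low: 33×76/159 = 15.7736
  Mild, Medium: 33×37/159 = 7.6792
  Mild, High: 33×46/159 = 9.5472
  Moderate, Low: 73×76/159 = 34.8931
  Moderate, Medium: 73×37/159 = 16.9874
  Moderate, High: 73×46/159 = 21.1195
  Severe, Low: 53×76/159 = 25.3333
  Severe, Medium: 53×37/159 = 12.3333
  Severe, High: 53×46/159 = 15.3333
Contributions (O − E)²/E:
  (7 − 15.7736)²/15.7736 = 4.8801
  (12 − 7.6792)²/7.6792 = 2.4312
  (14 − 9.5472)²/9.5472 = 2.0768
  (35 − 34.8931)²/34.8931 = 0.0003
  (12 − 16.9874)²/16.9874 = 1.4643
  (26 − 21.1195)²/21.1195 = 1.1278
  (34 − 25.3333)²/25.3333 = 2.9649
  (13 − 12.3333)²/12.3333 = 0.0360
  (6 − 15.3333)²/15.3333 = 5.6811
χ² = 4.8801 + 2.4312 + 2.0768 + 0.0003 + 1.4643 + 1.1278 + 2.9649 + 0.0360 + 5.6811 = 20.662

20.662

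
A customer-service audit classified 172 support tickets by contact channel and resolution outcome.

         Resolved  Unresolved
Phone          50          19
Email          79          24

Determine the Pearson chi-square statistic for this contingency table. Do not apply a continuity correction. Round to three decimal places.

0.395

Row totals: 69, 103. Column totals: 129, 43. Grand total N = 172.
Expected counts (row total × column total / N):
  Phone, Resolved: 69×129/172 = 51.7500
  Phone, Unresolved: 69×43/172 = 17.2500
  Email, Resolved: 103×129/172 = 77.2500
  Email, Unresolved: 103×43/172 = 25.7500
Contributions (O − E)²/E:
  (50 − 51.7500)²/51.7500 = 0.0592
  (19 − 17.2500)²/17.2500 = 0.1775
  (79 − 77.2500)²/77.2500 = 0.0396
  (24 − 25.7500)²/25.7500 = 0.1189
χ² = 0.0592 + 0.1775 + 0.0396 + 0.1189 = 0.395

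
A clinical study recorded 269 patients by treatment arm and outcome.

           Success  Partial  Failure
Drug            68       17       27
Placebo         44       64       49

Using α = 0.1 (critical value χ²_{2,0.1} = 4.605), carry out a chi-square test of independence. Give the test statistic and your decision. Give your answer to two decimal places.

32.15; reject H₀

Row totals: 112, 157. Column totals: 112, 81, 76. Grand total N = 269.
Expected counts (row total × column total / N):
  Drug, Success: 112×112/269 = 46.632
  Drug, Partial: 112×81/269 = 33.725
  Drug, Failure: 112×76/269 = 31.643
  Placebo, Success: 157×112/269 = 65.368
  Placebo, Partial: 157×81/269 = 47.275
  Placebo, Failure: 157×76/269 = 44.357
Contributions (O − E)²/E:
  (68 − 46.632)²/46.632 = 9.7914
  (17 − 33.725)²/33.725 = 8.2943
  (27 − 31.643)²/31.643 = 0.6813
  (44 − 65.368)²/65.368 = 6.9849
  (64 − 47.275)²/47.275 = 5.9170
  (49 − 44.357)²/44.357 = 0.4860
χ² = 9.7914 + 8.2943 + 0.6813 + 6.9849 + 5.9170 + 0.4860 = 32.15
df = (2−1)(3−1) = 2. Since 32.15 > 4.605, reject the null hypothesis of independence at α = 0.1.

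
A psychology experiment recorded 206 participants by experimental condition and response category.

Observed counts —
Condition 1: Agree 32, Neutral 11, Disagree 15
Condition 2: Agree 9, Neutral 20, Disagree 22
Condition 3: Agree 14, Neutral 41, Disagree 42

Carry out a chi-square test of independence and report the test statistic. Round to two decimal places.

Row totals: 58, 51, 97. Column totals: 55, 72, 79. Grand total N = 206.
Expected counts (row total × column total / N):
  Condition 1, Agree: 58×55/206 = 15.485
  Condition 1, Neutral: 58×72/206 = 20.272
  Condition 1, Disagree: 58×79/206 = 22.243
  Condition 2, Agree: 51×55/206 = 13.617
  Condition 2, Neutral: 51×72/206 = 17.825
  Condition 2, Disagree: 51×79/206 = 19.558
  Condition 3, Agree: 97×55/206 = 25.898
  Condition 3, Neutral: 97×72/206 = 33.903
  Condition 3, Disagree: 97×79/206 = 37.199
Contributions (O − E)²/E:
  (32 − 15.485)²/15.485 = 17.6135
  (11 − 20.272)²/20.272 = 4.2408
  (15 − 22.243)²/22.243 = 2.3585
  (9 − 13.617)²/13.617 = 1.5654
  (20 − 17.825)²/17.825 = 0.2654
  (22 − 19.558)²/19.558 = 0.3049
  (14 − 25.898)²/25.898 = 5.4662
  (41 − 33.903)²/33.903 = 1.4856
  (42 − 37.199)²/37.199 = 0.6196
χ² = 17.6135 + 4.2408 + 2.3585 + 1.5654 + 0.2654 + 0.3049 + 5.4662 + 1.4856 + 0.6196 = 33.92

33.92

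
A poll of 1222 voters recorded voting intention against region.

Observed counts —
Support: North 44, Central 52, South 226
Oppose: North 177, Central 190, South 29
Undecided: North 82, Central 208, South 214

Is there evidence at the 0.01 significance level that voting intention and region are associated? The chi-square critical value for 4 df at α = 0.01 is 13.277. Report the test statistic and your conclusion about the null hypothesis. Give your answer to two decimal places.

334.16; reject H₀

Row totals: 322, 396, 504. Column totals: 303, 450, 469. Grand total N = 1222.
Expected counts (row total × column total / N):
  Support, North: 322×303/1222 = 79.841
  Support, Central: 322×450/1222 = 118.576
  Support, South: 322×469/1222 = 123.583
  Oppose, North: 396×303/1222 = 98.190
  Oppose, Central: 396×450/1222 = 145.827
  Oppose, South: 396×469/1222 = 151.984
  Undecided, North: 504×303/1222 = 124.969
  Undecided, Central: 504×450/1222 = 185.597
  Undecided, South: 504×469/1222 = 193.434
Contributions (O − E)²/E:
  (44 − 79.841)²/79.841 = 16.0892
  (52 − 118.576)²/118.576 = 37.3799
  (226 − 123.583)²/123.583 = 84.8761
  (177 − 98.190)²/98.190 = 63.2551
  (190 − 145.827)²/145.827 = 13.3806
  (29 − 151.984)²/151.984 = 99.5175
  (82 − 124.969)²/124.969 = 14.7743
  (208 − 185.597)²/185.597 = 2.7042
  (214 − 193.434)²/193.434 = 2.1866
χ² = 16.0892 + 37.3799 + 84.8761 + 63.2551 + 13.3806 + 99.5175 + 14.7743 + 2.7042 + 2.1866 = 334.16
df = (3−1)(3−1) = 4. Since 334.16 > 13.277, reject the null hypothesis of independence at α = 0.01.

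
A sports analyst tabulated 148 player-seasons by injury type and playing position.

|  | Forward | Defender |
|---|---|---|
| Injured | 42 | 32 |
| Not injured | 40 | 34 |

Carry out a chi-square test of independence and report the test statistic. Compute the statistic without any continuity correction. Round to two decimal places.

Row totals: 74, 74. Column totals: 82, 66. Grand total N = 148.
Expected counts (row total × column total / N):
  Injured, Forward: 74×82/148 = 41.000
  Injured, Defender: 74×66/148 = 33.000
  Not injured, Forward: 74×82/148 = 41.000
  Not injured, Defender: 74×66/148 = 33.000
Contributions (O − E)²/E:
  (42 − 41.000)²/41.000 = 0.0244
  (32 − 33.000)²/33.000 = 0.0303
  (40 − 41.000)²/41.000 = 0.0244
  (34 − 33.000)²/33.000 = 0.0303
χ² = 0.0244 + 0.0303 + 0.0244 + 0.0303 = 0.11

0.11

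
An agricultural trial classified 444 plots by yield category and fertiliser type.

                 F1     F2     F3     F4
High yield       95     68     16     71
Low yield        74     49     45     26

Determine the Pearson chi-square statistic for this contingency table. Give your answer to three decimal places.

Row totals: 250, 194. Column totals: 169, 117, 61, 97. Grand total N = 444.
Expected counts (row total × column total / N):
  High yield, F1: 250×169/444 = 95.1577
  High yield, F2: 250×117/444 = 65.8784
  High yield, F3: 250×61/444 = 34.3468
  High yield, F4: 250×97/444 = 54.6171
  Low yield, F1: 194×169/444 = 73.8423
  Low yield, F2: 194×117/444 = 51.1216
  Low yield, F3: 194×61/444 = 26.6532
  Low yield, F4: 194×97/444 = 42.3829
Contributions (O − E)²/E:
  (95 − 95.1577)²/95.1577 = 0.0003
  (68 − 65.8784)²/65.8784 = 0.0683
  (16 − 34.3468)²/34.3468 = 9.8002
  (71 − 54.6171)²/54.6171 = 4.9142
  (74 − 73.8423)²/73.8423 = 0.0003
  (49 − 51.1216)²/51.1216 = 0.0880
  (45 − 26.6532)²/26.6532 = 12.6291
  (26 − 42.3829)²/42.3829 = 6.3327
χ² = 0.0003 + 0.0683 + 9.8002 + 4.9142 + 0.0003 + 0.0880 + 12.6291 + 6.3327 = 33.833

33.833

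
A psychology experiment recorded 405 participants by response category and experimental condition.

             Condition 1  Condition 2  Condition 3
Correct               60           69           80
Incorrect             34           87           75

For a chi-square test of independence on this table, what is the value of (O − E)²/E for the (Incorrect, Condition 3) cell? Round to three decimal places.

0.000

Row total (Incorrect) = 196; column total (Condition 3) = 155; N = 405.
Expected count E = 196 × 155 / 405 = 75.0123.
Contribution = (O − E)²/E = (75 − 75.0123)² / 75.0123 = 0.000.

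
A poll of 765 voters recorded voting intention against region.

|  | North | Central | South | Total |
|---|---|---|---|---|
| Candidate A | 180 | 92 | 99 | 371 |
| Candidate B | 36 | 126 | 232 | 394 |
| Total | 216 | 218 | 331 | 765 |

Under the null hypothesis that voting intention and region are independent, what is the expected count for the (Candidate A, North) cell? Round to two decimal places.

104.75

Row total (Candidate A) = 371; column total (North) = 216; grand total N = 765.
Expected count = (row total × column total) / N = 371 × 216 / 765 = 104.75.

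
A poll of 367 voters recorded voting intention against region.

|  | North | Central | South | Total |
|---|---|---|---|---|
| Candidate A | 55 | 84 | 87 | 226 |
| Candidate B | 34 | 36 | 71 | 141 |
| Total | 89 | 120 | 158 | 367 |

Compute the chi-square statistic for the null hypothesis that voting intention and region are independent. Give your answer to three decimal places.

6.434

Grand total N = 367.
Expected counts (row total × column total / N):
  Candidate A, North: 226×89/367 = 54.8065
  Candidate A, Central: 226×120/367 = 73.8965
  Candidate A, South: 226×158/367 = 97.2970
  Candidate B, North: 141×89/367 = 34.1935
  Candidate B, Central: 141×120/367 = 46.1035
  Candidate B, South: 141×158/367 = 60.7030
Contributions (O − E)²/E:
  (55 − 54.8065)²/54.8065 = 0.0007
  (84 − 73.8965)²/73.8965 = 1.3814
  (87 − 97.2970)²/97.2970 = 1.0897
  (34 − 34.1935)²/34.1935 = 0.0011
  (36 − 46.1035)²/46.1035 = 2.2142
  (71 − 60.7030)²/60.7030 = 1.7467
χ² = 0.0007 + 1.3814 + 1.0897 + 0.0011 + 2.2142 + 1.7467 = 6.434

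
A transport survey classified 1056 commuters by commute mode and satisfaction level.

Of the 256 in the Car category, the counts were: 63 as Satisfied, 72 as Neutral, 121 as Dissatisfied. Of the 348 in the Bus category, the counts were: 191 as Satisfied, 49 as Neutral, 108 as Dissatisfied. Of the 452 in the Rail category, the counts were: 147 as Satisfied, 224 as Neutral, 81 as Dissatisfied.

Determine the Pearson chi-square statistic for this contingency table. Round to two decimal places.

Row totals: 256, 348, 452. Column totals: 401, 345, 310. Grand total N = 1056.
Expected counts (row total × column total / N):
  Car, Satisfied: 256×401/1056 = 97.212
  Car, Neutral: 256×345/1056 = 83.636
  Car, Dissatisfied: 256×310/1056 = 75.152
  Bus, Satisfied: 348×401/1056 = 132.148
  Bus, Neutral: 348×345/1056 = 113.693
  Bus, Dissatisfied: 348×310/1056 = 102.159
  Rail, Satisfied: 452×401/1056 = 171.640
  Rail, Neutral: 452×345/1056 = 147.670
  Rail, Dissatisfied: 452×310/1056 = 132.689
Contributions (O − E)²/E:
  (63 − 97.212)²/97.212 = 12.0403
  (72 − 83.636)²/83.636 = 1.6189
  (121 − 75.152)²/75.152 = 27.9705
  (191 − 132.148)²/132.148 = 26.2097
  (49 − 113.693)²/113.693 = 36.8113
  (108 − 102.159)²/102.159 = 0.3340
  (147 − 171.640)²/171.640 = 3.5372
  (224 − 147.670)²/147.670 = 39.4547
  (81 − 132.689)²/132.689 = 20.1354
χ² = 12.0403 + 1.6189 + 27.9705 + 26.2097 + 36.8113 + 0.3340 + 3.5372 + 39.4547 + 20.1354 = 168.11

168.11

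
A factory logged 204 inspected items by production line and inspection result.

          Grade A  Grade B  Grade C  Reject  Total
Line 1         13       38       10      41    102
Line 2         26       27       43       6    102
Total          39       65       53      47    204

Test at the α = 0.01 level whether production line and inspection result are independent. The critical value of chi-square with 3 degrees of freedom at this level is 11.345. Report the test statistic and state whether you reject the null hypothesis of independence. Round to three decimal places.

Grand total N = 204.
Expected counts (row total × column total / N):
  Line 1, Grade A: 102×39/204 = 19.5000
  Line 1, Grade B: 102×65/204 = 32.5000
  Line 1, Grade C: 102×53/204 = 26.5000
  Line 1, Reject: 102×47/204 = 23.5000
  Line 2, Grade A: 102×39/204 = 19.5000
  Line 2, Grade B: 102×65/204 = 32.5000
  Line 2, Grade C: 102×53/204 = 26.5000
  Line 2, Reject: 102×47/204 = 23.5000
Contributions (O − E)²/E:
  (13 − 19.5000)²/19.5000 = 2.1667
  (38 − 32.5000)²/32.5000 = 0.9308
  (10 − 26.5000)²/26.5000 = 10.2736
  (41 − 23.5000)²/23.5000 = 13.0319
  (26 − 19.5000)²/19.5000 = 2.1667
  (27 − 32.5000)²/32.5000 = 0.9308
  (43 − 26.5000)²/26.5000 = 10.2736
  (6 − 23.5000)²/23.5000 = 13.0319
χ² = 2.1667 + 0.9308 + 10.2736 + 13.0319 + 2.1667 + 0.9308 + 10.2736 + 13.0319 = 52.806
df = (2−1)(4−1) = 3. Since 52.806 > 11.345, reject the null hypothesis of independence at α = 0.01.

52.806; reject H₀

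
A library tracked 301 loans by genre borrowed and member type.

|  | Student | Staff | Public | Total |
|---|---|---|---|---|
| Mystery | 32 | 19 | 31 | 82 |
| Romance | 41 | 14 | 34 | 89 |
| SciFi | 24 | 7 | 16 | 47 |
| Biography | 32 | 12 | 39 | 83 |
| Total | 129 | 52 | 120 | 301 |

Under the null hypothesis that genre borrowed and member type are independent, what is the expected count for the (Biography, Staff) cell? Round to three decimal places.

Row total (Biography) = 83; column total (Staff) = 52; grand total N = 301.
Expected count = (row total × column total) / N = 83 × 52 / 301 = 14.339.

14.339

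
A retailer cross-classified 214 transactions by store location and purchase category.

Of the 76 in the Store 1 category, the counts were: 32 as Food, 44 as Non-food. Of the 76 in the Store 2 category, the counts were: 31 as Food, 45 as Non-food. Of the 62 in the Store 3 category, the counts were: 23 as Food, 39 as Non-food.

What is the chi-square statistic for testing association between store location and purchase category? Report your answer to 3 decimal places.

0.374

Row totals: 76, 76, 62. Column totals: 86, 128. Grand total N = 214.
Expected counts (row total × column total / N):
  Store 1, Food: 76×86/214 = 30.5421
  Store 1, Non-food: 76×128/214 = 45.4579
  Store 2, Food: 76×86/214 = 30.5421
  Store 2, Non-food: 76×128/214 = 45.4579
  Store 3, Food: 62×86/214 = 24.9159
  Store 3, Non-food: 62×128/214 = 37.0841
Contributions (O − E)²/E:
  (32 − 30.5421)²/30.5421 = 0.0696
  (44 − 45.4579)²/45.4579 = 0.0468
  (31 − 30.5421)²/30.5421 = 0.0069
  (45 − 45.4579)²/45.4579 = 0.0046
  (23 − 24.9159)²/24.9159 = 0.1473
  (39 − 37.0841)²/37.0841 = 0.0990
χ² = 0.0696 + 0.0468 + 0.0069 + 0.0046 + 0.1473 + 0.0990 = 0.374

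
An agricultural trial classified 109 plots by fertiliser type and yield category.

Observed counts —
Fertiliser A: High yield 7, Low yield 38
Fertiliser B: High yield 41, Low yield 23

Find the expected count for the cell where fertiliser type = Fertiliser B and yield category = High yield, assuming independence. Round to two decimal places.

28.18

Row total (Fertiliser B) = 64; column total (High yield) = 48; grand total N = 109.
Expected count = (row total × column total) / N = 64 × 48 / 109 = 28.18.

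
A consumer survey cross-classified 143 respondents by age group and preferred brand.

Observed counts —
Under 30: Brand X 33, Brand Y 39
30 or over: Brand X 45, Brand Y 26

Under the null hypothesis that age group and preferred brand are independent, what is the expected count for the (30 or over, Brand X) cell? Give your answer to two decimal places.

38.73

Row total (30 or over) = 71; column total (Brand X) = 78; grand total N = 143.
Expected count = (row total × column total) / N = 71 × 78 / 143 = 38.73.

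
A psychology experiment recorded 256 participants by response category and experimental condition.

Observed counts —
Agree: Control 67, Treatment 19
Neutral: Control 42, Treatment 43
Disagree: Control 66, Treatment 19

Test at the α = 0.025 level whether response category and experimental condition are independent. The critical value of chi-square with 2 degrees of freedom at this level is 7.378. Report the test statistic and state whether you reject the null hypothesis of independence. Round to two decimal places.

21.12; reject H₀

Row totals: 86, 85, 85. Column totals: 175, 81. Grand total N = 256.
Expected counts (row total × column total / N):
  Agree, Control: 86×175/256 = 58.789
  Agree, Treatment: 86×81/256 = 27.211
  Neutral, Control: 85×175/256 = 58.105
  Neutral, Treatment: 85×81/256 = 26.895
  Disagree, Control: 85×175/256 = 58.105
  Disagree, Treatment: 85×81/256 = 26.895
Contributions (O − E)²/E:
  (67 − 58.789)²/58.789 = 1.1468
  (19 − 27.211)²/27.211 = 2.4777
  (42 − 58.105)²/58.105 = 4.4638
  (43 − 26.895)²/26.895 = 9.6438
  (66 − 58.105)²/58.105 = 1.0727
  (19 − 26.895)²/26.895 = 2.3176
χ² = 1.1468 + 2.4777 + 4.4638 + 9.6438 + 1.0727 + 2.3176 = 21.12
df = (3−1)(2−1) = 2. Since 21.12 > 7.378, reject the null hypothesis of independence at α = 0.025.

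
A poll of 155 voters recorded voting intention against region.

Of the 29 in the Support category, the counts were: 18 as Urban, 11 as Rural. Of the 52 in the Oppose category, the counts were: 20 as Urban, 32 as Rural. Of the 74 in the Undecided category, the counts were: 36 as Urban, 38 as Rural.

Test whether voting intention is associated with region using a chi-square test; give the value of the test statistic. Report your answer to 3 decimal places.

4.205

Row totals: 29, 52, 74. Column totals: 74, 81. Grand total N = 155.
Expected counts (row total × column total / N):
  Support, Urban: 29×74/155 = 13.8452
  Support, Rural: 29×81/155 = 15.1548
  Oppose, Urban: 52×74/155 = 24.8258
  Oppose, Rural: 52×81/155 = 27.1742
  Undecided, Urban: 74×74/155 = 35.3290
  Undecided, Rural: 74×81/155 = 38.6710
Contributions (O − E)²/E:
  (18 − 13.8452)²/13.8452 = 1.2468
  (11 − 15.1548)²/15.1548 = 1.1391
  (20 − 24.8258)²/24.8258 = 0.9381
  (32 − 27.1742)²/27.1742 = 0.8570
  (36 − 35.3290)²/35.3290 = 0.0127
  (38 − 38.6710)²/38.6710 = 0.0116
χ² = 1.2468 + 1.1391 + 0.9381 + 0.8570 + 0.0127 + 0.0116 = 4.205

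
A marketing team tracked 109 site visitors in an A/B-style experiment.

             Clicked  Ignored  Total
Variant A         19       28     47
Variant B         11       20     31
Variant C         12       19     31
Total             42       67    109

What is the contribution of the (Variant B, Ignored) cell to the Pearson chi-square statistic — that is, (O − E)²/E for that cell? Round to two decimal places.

Row total (Variant B) = 31; column total (Ignored) = 67; N = 109.
Expected count E = 31 × 67 / 109 = 19.055.
Contribution = (O − E)²/E = (20 − 19.055)² / 19.055 = 0.05.

0.05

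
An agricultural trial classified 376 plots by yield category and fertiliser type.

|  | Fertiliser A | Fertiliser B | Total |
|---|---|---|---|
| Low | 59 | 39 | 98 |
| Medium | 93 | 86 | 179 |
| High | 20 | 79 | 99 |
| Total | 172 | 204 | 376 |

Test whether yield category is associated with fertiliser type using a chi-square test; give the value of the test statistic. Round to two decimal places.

Grand total N = 376.
Expected counts (row total × column total / N):
  Low, Fertiliser A: 98×172/376 = 44.830
  Low, Fertiliser B: 98×204/376 = 53.170
  Medium, Fertiliser A: 179×172/376 = 81.883
  Medium, Fertiliser B: 179×204/376 = 97.117
  High, Fertiliser A: 99×172/376 = 45.287
  High, Fertiliser B: 99×204/376 = 53.713
Contributions (O − E)²/E:
  (59 − 44.830)²/44.830 = 4.4789
  (39 − 53.170)²/53.170 = 3.7764
  (93 − 81.883)²/81.883 = 1.5093
  (86 − 97.117)²/97.117 = 1.2726
  (20 − 45.287)²/45.287 = 14.1196
  (79 − 53.713)²/53.713 = 11.9046
χ² = 4.4789 + 3.7764 + 1.5093 + 1.2726 + 14.1196 + 11.9046 = 37.06

37.06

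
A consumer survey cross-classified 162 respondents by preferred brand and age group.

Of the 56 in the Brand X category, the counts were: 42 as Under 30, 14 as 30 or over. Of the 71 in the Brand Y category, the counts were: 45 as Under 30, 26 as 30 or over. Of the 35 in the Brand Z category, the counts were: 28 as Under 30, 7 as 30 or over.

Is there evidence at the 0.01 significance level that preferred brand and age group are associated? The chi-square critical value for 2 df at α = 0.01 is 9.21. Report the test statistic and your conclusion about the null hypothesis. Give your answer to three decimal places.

Row totals: 56, 71, 35. Column totals: 115, 47. Grand total N = 162.
Expected counts (row total × column total / N):
  Brand X, Under 30: 56×115/162 = 39.7531
  Brand X, 30 or over: 56×47/162 = 16.2469
  Brand Y, Under 30: 71×115/162 = 50.4012
  Brand Y, 30 or over: 71×47/162 = 20.5988
  Brand Z, Under 30: 35×115/162 = 24.8457
  Brand Z, 30 or over: 35×47/162 = 10.1543
Contributions (O − E)²/E:
  (42 − 39.7531)²/39.7531 = 0.1270
  (14 − 16.2469)²/16.2469 = 0.3107
  (45 − 50.4012)²/50.4012 = 0.5788
  (26 − 20.5988)²/20.5988 = 1.4162
  (28 − 24.8457)²/24.8457 = 0.4005
  (7 − 10.1543)²/10.1543 = 0.9798
χ² = 0.1270 + 0.3107 + 0.5788 + 1.4162 + 0.4005 + 0.9798 = 3.813
df = (3−1)(2−1) = 2. Since 3.813 < 9.21, fail to reject the null hypothesis of independence at α = 0.01.

3.813; fail to reject H₀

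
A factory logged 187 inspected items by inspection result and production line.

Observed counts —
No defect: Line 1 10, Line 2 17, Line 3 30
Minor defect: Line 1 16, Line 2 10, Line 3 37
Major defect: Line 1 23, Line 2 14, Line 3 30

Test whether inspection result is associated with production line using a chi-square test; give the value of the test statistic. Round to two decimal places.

7.27

Row totals: 57, 63, 67. Column totals: 49, 41, 97. Grand total N = 187.
Expected counts (row total × column total / N):
  No defect, Line 1: 57×49/187 = 14.936
  No defect, Line 2: 57×41/187 = 12.497
  No defect, Line 3: 57×97/187 = 29.567
  Minor defect, Line 1: 63×49/187 = 16.508
  Minor defect, Line 2: 63×41/187 = 13.813
  Minor defect, Line 3: 63×97/187 = 32.679
  Major defect, Line 1: 67×49/187 = 17.556
  Major defect, Line 2: 67×41/187 = 14.690
  Major defect, Line 3: 67×97/187 = 34.754
Contributions (O − E)²/E:
  (10 − 14.936)²/14.936 = 1.6312
  (17 − 12.497)²/12.497 = 1.6226
  (30 − 29.567)²/29.567 = 0.0063
  (16 − 16.508)²/16.508 = 0.0156
  (10 − 13.813)²/13.813 = 1.0526
  (37 − 32.679)²/32.679 = 0.5713
  (23 − 17.556)²/17.556 = 1.6881
  (14 − 14.690)²/14.690 = 0.0324
  (30 − 34.754)²/34.754 = 0.6503
χ² = 1.6312 + 1.6226 + 0.0063 + 0.0156 + 1.0526 + 0.5713 + 1.6881 + 0.0324 + 0.6503 = 7.27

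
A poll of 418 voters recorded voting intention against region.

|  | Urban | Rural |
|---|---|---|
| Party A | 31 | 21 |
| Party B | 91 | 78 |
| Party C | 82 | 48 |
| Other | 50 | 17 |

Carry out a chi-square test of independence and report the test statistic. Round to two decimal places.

Row totals: 52, 169, 130, 67. Column totals: 254, 164. Grand total N = 418.
Expected counts (row total × column total / N):
  Party A, Urban: 52×254/418 = 31.598
  Party A, Rural: 52×164/418 = 20.402
  Party B, Urban: 169×254/418 = 102.694
  Party B, Rural: 169×164/418 = 66.306
  Party C, Urban: 130×254/418 = 78.995
  Party C, Rural: 130×164/418 = 51.005
  Other, Urban: 67×254/418 = 40.713
  Other, Rural: 67×164/418 = 26.287
Contributions (O − E)²/E:
  (31 − 31.598)²/31.598 = 0.0113
  (21 − 20.402)²/20.402 = 0.0175
  (91 − 102.694)²/102.694 = 1.3316
  (78 − 66.306)²/66.306 = 2.0624
  (82 − 78.995)²/78.995 = 0.1143
  (48 − 51.005)²/51.005 = 0.1770
  (50 − 40.713)²/40.713 = 2.1184
  (17 − 26.287)²/26.287 = 3.2810
χ² = 0.0113 + 0.0175 + 1.3316 + 2.0624 + 0.1143 + 0.1770 + 2.1184 + 3.2810 = 9.11

9.11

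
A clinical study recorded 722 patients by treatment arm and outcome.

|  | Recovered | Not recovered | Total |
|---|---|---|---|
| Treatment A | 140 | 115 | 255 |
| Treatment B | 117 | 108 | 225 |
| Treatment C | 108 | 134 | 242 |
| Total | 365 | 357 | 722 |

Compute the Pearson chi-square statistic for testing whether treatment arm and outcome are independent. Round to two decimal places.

5.52

Grand total N = 722.
Expected counts (row total × column total / N):
  Treatment A, Recovered: 255×365/722 = 128.913
  Treatment A, Not recovered: 255×357/722 = 126.087
  Treatment B, Recovered: 225×365/722 = 113.747
  Treatment B, Not recovered: 225×357/722 = 111.253
  Treatment C, Recovered: 242×365/722 = 122.341
  Treatment C, Not recovered: 242×357/722 = 119.659
Contributions (O − E)²/E:
  (140 − 128.913)²/128.913 = 0.9535
  (115 − 126.087)²/126.087 = 0.9749
  (117 − 113.747)²/113.747 = 0.0930
  (108 − 111.253)²/111.253 = 0.0951
  (108 − 122.341)²/122.341 = 1.6811
  (134 − 119.659)²/119.659 = 1.7188
χ² = 0.9535 + 0.9749 + 0.0930 + 0.0951 + 1.6811 + 1.7188 = 5.52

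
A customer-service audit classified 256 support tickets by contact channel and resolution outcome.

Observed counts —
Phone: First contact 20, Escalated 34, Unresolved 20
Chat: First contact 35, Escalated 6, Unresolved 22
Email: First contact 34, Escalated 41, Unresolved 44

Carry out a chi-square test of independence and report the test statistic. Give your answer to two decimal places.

Row totals: 74, 63, 119. Column totals: 89, 81, 86. Grand total N = 256.
Expected counts (row total × column total / N):
  Phone, First contact: 74×89/256 = 25.727
  Phone, Escalated: 74×81/256 = 23.414
  Phone, Unresolved: 74×86/256 = 24.859
  Chat, First contact: 63×89/256 = 21.902
  Chat, Escalated: 63×81/256 = 19.934
  Chat, Unresolved: 63×86/256 = 21.164
  Email, First contact: 119×89/256 = 41.371
  Email, Escalated: 119×81/256 = 37.652
  Email, Unresolved: 119×86/256 = 39.977
Contributions (O − E)²/E:
  (20 − 25.727)²/25.727 = 1.2749
  (34 − 23.414)²/23.414 = 4.7862
  (20 − 24.859)²/24.859 = 0.9498
  (35 − 21.902)²/21.902 = 7.8330
  (6 − 19.934)²/19.934 = 9.7400
  (22 − 21.164)²/21.164 = 0.0330
  (34 − 41.371)²/41.371 = 1.3133
  (41 − 37.652)²/37.652 = 0.2977
  (44 − 39.977)²/39.977 = 0.4048
χ² = 1.2749 + 4.7862 + 0.9498 + 7.8330 + 9.7400 + 0.0330 + 1.3133 + 0.2977 + 0.4048 = 26.63

26.63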